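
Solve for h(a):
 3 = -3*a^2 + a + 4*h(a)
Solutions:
 h(a) = 3*a^2/4 - a/4 + 3/4


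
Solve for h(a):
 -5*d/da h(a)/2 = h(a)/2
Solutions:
 h(a) = C1*exp(-a/5)


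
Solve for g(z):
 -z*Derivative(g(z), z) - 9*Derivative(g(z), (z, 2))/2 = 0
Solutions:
 g(z) = C1 + C2*erf(z/3)


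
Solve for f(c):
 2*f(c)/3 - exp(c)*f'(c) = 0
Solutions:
 f(c) = C1*exp(-2*exp(-c)/3)


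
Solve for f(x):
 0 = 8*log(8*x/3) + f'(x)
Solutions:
 f(x) = C1 - 8*x*log(x) + x*log(6561/16777216) + 8*x


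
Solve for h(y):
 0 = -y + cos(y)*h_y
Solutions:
 h(y) = C1 + Integral(y/cos(y), y)


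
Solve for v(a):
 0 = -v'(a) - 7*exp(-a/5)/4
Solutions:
 v(a) = C1 + 35*exp(-a/5)/4


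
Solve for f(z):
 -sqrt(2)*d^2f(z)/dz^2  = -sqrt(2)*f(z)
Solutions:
 f(z) = C1*exp(-z) + C2*exp(z)


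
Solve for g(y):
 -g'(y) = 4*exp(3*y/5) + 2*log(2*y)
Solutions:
 g(y) = C1 - 2*y*log(y) + 2*y*(1 - log(2)) - 20*exp(3*y/5)/3


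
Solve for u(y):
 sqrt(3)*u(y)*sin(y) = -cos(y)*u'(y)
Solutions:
 u(y) = C1*cos(y)^(sqrt(3))


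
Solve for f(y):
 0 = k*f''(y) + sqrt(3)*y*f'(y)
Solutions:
 f(y) = C1 + C2*sqrt(k)*erf(sqrt(2)*3^(1/4)*y*sqrt(1/k)/2)


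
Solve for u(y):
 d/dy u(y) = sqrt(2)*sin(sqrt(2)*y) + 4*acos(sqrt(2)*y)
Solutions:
 u(y) = C1 + 4*y*acos(sqrt(2)*y) - 2*sqrt(2)*sqrt(1 - 2*y^2) - cos(sqrt(2)*y)


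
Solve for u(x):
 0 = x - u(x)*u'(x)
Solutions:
 u(x) = -sqrt(C1 + x^2)
 u(x) = sqrt(C1 + x^2)


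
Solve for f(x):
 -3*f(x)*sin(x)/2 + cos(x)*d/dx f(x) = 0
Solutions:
 f(x) = C1/cos(x)^(3/2)


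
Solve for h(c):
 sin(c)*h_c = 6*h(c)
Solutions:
 h(c) = C1*(cos(c)^3 - 3*cos(c)^2 + 3*cos(c) - 1)/(cos(c)^3 + 3*cos(c)^2 + 3*cos(c) + 1)


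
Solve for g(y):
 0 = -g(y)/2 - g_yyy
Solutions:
 g(y) = C3*exp(-2^(2/3)*y/2) + (C1*sin(2^(2/3)*sqrt(3)*y/4) + C2*cos(2^(2/3)*sqrt(3)*y/4))*exp(2^(2/3)*y/4)


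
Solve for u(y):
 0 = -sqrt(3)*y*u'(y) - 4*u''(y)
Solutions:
 u(y) = C1 + C2*erf(sqrt(2)*3^(1/4)*y/4)


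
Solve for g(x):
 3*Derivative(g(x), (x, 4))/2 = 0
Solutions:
 g(x) = C1 + C2*x + C3*x^2 + C4*x^3


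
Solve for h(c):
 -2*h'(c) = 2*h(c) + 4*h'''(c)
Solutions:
 h(c) = C1*exp(-6^(1/3)*c*(-(9 + sqrt(87))^(1/3) + 6^(1/3)/(9 + sqrt(87))^(1/3))/12)*sin(2^(1/3)*3^(1/6)*c*(3*2^(1/3)/(9 + sqrt(87))^(1/3) + 3^(2/3)*(9 + sqrt(87))^(1/3))/12) + C2*exp(-6^(1/3)*c*(-(9 + sqrt(87))^(1/3) + 6^(1/3)/(9 + sqrt(87))^(1/3))/12)*cos(2^(1/3)*3^(1/6)*c*(3*2^(1/3)/(9 + sqrt(87))^(1/3) + 3^(2/3)*(9 + sqrt(87))^(1/3))/12) + C3*exp(6^(1/3)*c*(-(9 + sqrt(87))^(1/3) + 6^(1/3)/(9 + sqrt(87))^(1/3))/6)


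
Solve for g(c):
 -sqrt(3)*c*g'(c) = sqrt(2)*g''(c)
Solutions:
 g(c) = C1 + C2*erf(6^(1/4)*c/2)


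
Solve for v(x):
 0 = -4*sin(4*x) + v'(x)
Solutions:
 v(x) = C1 - cos(4*x)


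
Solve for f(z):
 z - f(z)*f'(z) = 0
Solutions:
 f(z) = -sqrt(C1 + z^2)
 f(z) = sqrt(C1 + z^2)


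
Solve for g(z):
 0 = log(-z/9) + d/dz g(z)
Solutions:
 g(z) = C1 - z*log(-z) + z*(1 + 2*log(3))


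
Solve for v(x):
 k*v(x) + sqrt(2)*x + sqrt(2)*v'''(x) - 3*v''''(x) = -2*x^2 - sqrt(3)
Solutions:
 v(x) = C1*exp(x*Piecewise((-sqrt(-2^(1/3)*k^(1/3)/3 + 1/18)/2 - sqrt(2^(1/3)*k^(1/3)/3 + 1/9 - sqrt(2)/(54*sqrt(-2^(1/3)*k^(1/3)/3 + 1/18)))/2 + sqrt(2)/12, Eq(k, 0)), (-sqrt(-2*k/(9*(-k/216 + sqrt(k^3/729 + k^2/46656))^(1/3)) + 2*(-k/216 + sqrt(k^3/729 + k^2/46656))^(1/3) + 1/18)/2 - sqrt(2*k/(9*(-k/216 + sqrt(k^3/729 + k^2/46656))^(1/3)) - 2*(-k/216 + sqrt(k^3/729 + k^2/46656))^(1/3) + 1/9 - sqrt(2)/(54*sqrt(-2*k/(9*(-k/216 + sqrt(k^3/729 + k^2/46656))^(1/3)) + 2*(-k/216 + sqrt(k^3/729 + k^2/46656))^(1/3) + 1/18)))/2 + sqrt(2)/12, True))) + C2*exp(x*Piecewise((-sqrt(-2^(1/3)*k^(1/3)/3 + 1/18)/2 + sqrt(2^(1/3)*k^(1/3)/3 + 1/9 - sqrt(2)/(54*sqrt(-2^(1/3)*k^(1/3)/3 + 1/18)))/2 + sqrt(2)/12, Eq(k, 0)), (-sqrt(-2*k/(9*(-k/216 + sqrt(k^3/729 + k^2/46656))^(1/3)) + 2*(-k/216 + sqrt(k^3/729 + k^2/46656))^(1/3) + 1/18)/2 + sqrt(2*k/(9*(-k/216 + sqrt(k^3/729 + k^2/46656))^(1/3)) - 2*(-k/216 + sqrt(k^3/729 + k^2/46656))^(1/3) + 1/9 - sqrt(2)/(54*sqrt(-2*k/(9*(-k/216 + sqrt(k^3/729 + k^2/46656))^(1/3)) + 2*(-k/216 + sqrt(k^3/729 + k^2/46656))^(1/3) + 1/18)))/2 + sqrt(2)/12, True))) + C3*exp(x*Piecewise((sqrt(-2^(1/3)*k^(1/3)/3 + 1/18)/2 - sqrt(2^(1/3)*k^(1/3)/3 + 1/9 + sqrt(2)/(54*sqrt(-2^(1/3)*k^(1/3)/3 + 1/18)))/2 + sqrt(2)/12, Eq(k, 0)), (sqrt(-2*k/(9*(-k/216 + sqrt(k^3/729 + k^2/46656))^(1/3)) + 2*(-k/216 + sqrt(k^3/729 + k^2/46656))^(1/3) + 1/18)/2 - sqrt(2*k/(9*(-k/216 + sqrt(k^3/729 + k^2/46656))^(1/3)) - 2*(-k/216 + sqrt(k^3/729 + k^2/46656))^(1/3) + 1/9 + sqrt(2)/(54*sqrt(-2*k/(9*(-k/216 + sqrt(k^3/729 + k^2/46656))^(1/3)) + 2*(-k/216 + sqrt(k^3/729 + k^2/46656))^(1/3) + 1/18)))/2 + sqrt(2)/12, True))) + C4*exp(x*Piecewise((sqrt(-2^(1/3)*k^(1/3)/3 + 1/18)/2 + sqrt(2^(1/3)*k^(1/3)/3 + 1/9 + sqrt(2)/(54*sqrt(-2^(1/3)*k^(1/3)/3 + 1/18)))/2 + sqrt(2)/12, Eq(k, 0)), (sqrt(-2*k/(9*(-k/216 + sqrt(k^3/729 + k^2/46656))^(1/3)) + 2*(-k/216 + sqrt(k^3/729 + k^2/46656))^(1/3) + 1/18)/2 + sqrt(2*k/(9*(-k/216 + sqrt(k^3/729 + k^2/46656))^(1/3)) - 2*(-k/216 + sqrt(k^3/729 + k^2/46656))^(1/3) + 1/9 + sqrt(2)/(54*sqrt(-2*k/(9*(-k/216 + sqrt(k^3/729 + k^2/46656))^(1/3)) + 2*(-k/216 + sqrt(k^3/729 + k^2/46656))^(1/3) + 1/18)))/2 + sqrt(2)/12, True))) - 2*x^2/k - sqrt(2)*x/k - sqrt(3)/k


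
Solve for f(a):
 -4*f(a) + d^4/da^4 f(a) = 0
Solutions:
 f(a) = C1*exp(-sqrt(2)*a) + C2*exp(sqrt(2)*a) + C3*sin(sqrt(2)*a) + C4*cos(sqrt(2)*a)


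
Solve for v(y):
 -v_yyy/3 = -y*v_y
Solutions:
 v(y) = C1 + Integral(C2*airyai(3^(1/3)*y) + C3*airybi(3^(1/3)*y), y)


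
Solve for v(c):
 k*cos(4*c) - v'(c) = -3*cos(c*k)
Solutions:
 v(c) = C1 + k*sin(4*c)/4 + 3*sin(c*k)/k


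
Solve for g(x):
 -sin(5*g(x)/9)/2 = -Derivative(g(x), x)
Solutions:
 -x/2 + 9*log(cos(5*g(x)/9) - 1)/10 - 9*log(cos(5*g(x)/9) + 1)/10 = C1


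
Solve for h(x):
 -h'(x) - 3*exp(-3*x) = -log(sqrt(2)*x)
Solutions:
 h(x) = C1 + x*log(x) + x*(-1 + log(2)/2) + exp(-3*x)


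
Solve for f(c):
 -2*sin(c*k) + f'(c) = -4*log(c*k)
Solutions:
 f(c) = C1 - 4*c*log(c*k) + 4*c + 2*Piecewise((-cos(c*k)/k, Ne(k, 0)), (0, True))


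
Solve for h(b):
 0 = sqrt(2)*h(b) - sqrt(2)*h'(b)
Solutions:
 h(b) = C1*exp(b)


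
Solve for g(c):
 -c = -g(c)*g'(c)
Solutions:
 g(c) = -sqrt(C1 + c^2)
 g(c) = sqrt(C1 + c^2)


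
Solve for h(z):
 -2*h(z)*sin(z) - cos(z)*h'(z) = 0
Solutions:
 h(z) = C1*cos(z)^2


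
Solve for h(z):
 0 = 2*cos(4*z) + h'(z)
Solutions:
 h(z) = C1 - sin(4*z)/2


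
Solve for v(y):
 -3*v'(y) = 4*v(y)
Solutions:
 v(y) = C1*exp(-4*y/3)


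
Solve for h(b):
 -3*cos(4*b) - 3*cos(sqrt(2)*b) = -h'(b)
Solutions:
 h(b) = C1 + 3*sin(4*b)/4 + 3*sqrt(2)*sin(sqrt(2)*b)/2


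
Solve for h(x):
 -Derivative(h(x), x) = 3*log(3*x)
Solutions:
 h(x) = C1 - 3*x*log(x) - x*log(27) + 3*x


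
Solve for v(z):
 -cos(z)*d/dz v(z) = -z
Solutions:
 v(z) = C1 + Integral(z/cos(z), z)


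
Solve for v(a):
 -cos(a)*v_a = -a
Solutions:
 v(a) = C1 + Integral(a/cos(a), a)


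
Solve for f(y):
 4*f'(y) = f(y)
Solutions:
 f(y) = C1*exp(y/4)


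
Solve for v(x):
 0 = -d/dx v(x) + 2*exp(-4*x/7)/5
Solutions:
 v(x) = C1 - 7*exp(-4*x/7)/10


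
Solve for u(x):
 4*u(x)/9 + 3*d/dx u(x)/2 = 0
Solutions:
 u(x) = C1*exp(-8*x/27)


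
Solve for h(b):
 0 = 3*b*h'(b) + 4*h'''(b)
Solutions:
 h(b) = C1 + Integral(C2*airyai(-6^(1/3)*b/2) + C3*airybi(-6^(1/3)*b/2), b)


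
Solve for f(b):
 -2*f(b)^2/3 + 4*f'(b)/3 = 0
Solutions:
 f(b) = -2/(C1 + b)


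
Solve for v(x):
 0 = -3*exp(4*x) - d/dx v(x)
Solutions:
 v(x) = C1 - 3*exp(4*x)/4


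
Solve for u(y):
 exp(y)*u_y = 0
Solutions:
 u(y) = C1


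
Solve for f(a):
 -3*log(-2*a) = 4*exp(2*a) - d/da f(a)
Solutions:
 f(a) = C1 + 3*a*log(-a) + 3*a*(-1 + log(2)) + 2*exp(2*a)


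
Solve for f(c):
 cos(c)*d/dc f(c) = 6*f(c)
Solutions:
 f(c) = C1*(sin(c)^3 + 3*sin(c)^2 + 3*sin(c) + 1)/(sin(c)^3 - 3*sin(c)^2 + 3*sin(c) - 1)


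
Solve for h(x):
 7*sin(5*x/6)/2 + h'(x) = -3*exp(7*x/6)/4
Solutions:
 h(x) = C1 - 9*exp(7*x/6)/14 + 21*cos(5*x/6)/5


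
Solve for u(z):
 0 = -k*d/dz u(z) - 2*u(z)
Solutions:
 u(z) = C1*exp(-2*z/k)


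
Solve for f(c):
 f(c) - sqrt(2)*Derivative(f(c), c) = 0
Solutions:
 f(c) = C1*exp(sqrt(2)*c/2)


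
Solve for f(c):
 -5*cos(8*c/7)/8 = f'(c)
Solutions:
 f(c) = C1 - 35*sin(8*c/7)/64


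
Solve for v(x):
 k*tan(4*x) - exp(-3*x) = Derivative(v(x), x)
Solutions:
 v(x) = C1 + k*log(tan(4*x)^2 + 1)/8 + exp(-3*x)/3


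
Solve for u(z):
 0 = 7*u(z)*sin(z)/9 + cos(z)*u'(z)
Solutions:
 u(z) = C1*cos(z)^(7/9)


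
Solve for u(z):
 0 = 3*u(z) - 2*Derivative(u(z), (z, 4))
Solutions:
 u(z) = C1*exp(-2^(3/4)*3^(1/4)*z/2) + C2*exp(2^(3/4)*3^(1/4)*z/2) + C3*sin(2^(3/4)*3^(1/4)*z/2) + C4*cos(2^(3/4)*3^(1/4)*z/2)


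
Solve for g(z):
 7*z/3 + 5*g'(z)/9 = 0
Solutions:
 g(z) = C1 - 21*z^2/10


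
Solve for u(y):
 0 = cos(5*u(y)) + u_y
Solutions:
 u(y) = -asin((C1 + exp(10*y))/(C1 - exp(10*y)))/5 + pi/5
 u(y) = asin((C1 + exp(10*y))/(C1 - exp(10*y)))/5


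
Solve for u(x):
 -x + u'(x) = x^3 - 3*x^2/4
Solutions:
 u(x) = C1 + x^4/4 - x^3/4 + x^2/2


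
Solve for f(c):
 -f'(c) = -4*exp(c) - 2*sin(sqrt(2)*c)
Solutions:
 f(c) = C1 + 4*exp(c) - sqrt(2)*cos(sqrt(2)*c)


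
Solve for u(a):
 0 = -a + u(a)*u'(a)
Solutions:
 u(a) = -sqrt(C1 + a^2)
 u(a) = sqrt(C1 + a^2)


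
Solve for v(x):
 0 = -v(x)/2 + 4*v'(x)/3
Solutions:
 v(x) = C1*exp(3*x/8)


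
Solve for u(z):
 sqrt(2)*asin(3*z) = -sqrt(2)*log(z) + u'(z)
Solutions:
 u(z) = C1 + sqrt(2)*z*(log(z) - 1) + sqrt(2)*(z*asin(3*z) + sqrt(1 - 9*z^2)/3)


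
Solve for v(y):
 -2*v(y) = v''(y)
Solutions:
 v(y) = C1*sin(sqrt(2)*y) + C2*cos(sqrt(2)*y)


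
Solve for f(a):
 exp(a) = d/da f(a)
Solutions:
 f(a) = C1 + exp(a)


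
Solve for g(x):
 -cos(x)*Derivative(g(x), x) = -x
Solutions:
 g(x) = C1 + Integral(x/cos(x), x)


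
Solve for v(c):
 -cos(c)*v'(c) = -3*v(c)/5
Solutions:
 v(c) = C1*(sin(c) + 1)^(3/10)/(sin(c) - 1)^(3/10)


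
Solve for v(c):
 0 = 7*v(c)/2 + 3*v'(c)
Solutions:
 v(c) = C1*exp(-7*c/6)


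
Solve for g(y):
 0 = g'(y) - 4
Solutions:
 g(y) = C1 + 4*y


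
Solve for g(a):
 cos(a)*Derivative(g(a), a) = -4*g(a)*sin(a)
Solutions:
 g(a) = C1*cos(a)^4


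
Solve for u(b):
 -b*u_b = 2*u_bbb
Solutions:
 u(b) = C1 + Integral(C2*airyai(-2^(2/3)*b/2) + C3*airybi(-2^(2/3)*b/2), b)


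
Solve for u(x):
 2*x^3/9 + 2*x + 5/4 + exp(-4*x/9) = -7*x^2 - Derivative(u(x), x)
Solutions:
 u(x) = C1 - x^4/18 - 7*x^3/3 - x^2 - 5*x/4 + 9*exp(-4*x/9)/4


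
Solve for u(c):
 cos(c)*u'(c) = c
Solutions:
 u(c) = C1 + Integral(c/cos(c), c)


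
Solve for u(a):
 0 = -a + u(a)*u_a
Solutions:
 u(a) = -sqrt(C1 + a^2)
 u(a) = sqrt(C1 + a^2)


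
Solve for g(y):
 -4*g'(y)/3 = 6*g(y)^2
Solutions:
 g(y) = 2/(C1 + 9*y)


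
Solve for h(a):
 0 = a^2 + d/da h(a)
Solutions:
 h(a) = C1 - a^3/3


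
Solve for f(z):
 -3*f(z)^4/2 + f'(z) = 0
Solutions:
 f(z) = 2^(1/3)*(-1/(C1 + 9*z))^(1/3)
 f(z) = 2^(1/3)*(-1/(C1 + 3*z))^(1/3)*(-3^(2/3) - 3*3^(1/6)*I)/6
 f(z) = 2^(1/3)*(-1/(C1 + 3*z))^(1/3)*(-3^(2/3) + 3*3^(1/6)*I)/6


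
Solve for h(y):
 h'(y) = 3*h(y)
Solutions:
 h(y) = C1*exp(3*y)


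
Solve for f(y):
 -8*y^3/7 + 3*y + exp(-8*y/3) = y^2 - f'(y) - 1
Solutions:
 f(y) = C1 + 2*y^4/7 + y^3/3 - 3*y^2/2 - y + 3*exp(-8*y/3)/8


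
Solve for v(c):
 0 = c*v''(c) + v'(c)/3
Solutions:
 v(c) = C1 + C2*c^(2/3)


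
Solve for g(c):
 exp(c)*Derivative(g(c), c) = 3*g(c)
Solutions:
 g(c) = C1*exp(-3*exp(-c))


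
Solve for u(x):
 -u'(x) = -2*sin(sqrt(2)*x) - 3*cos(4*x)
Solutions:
 u(x) = C1 + 3*sin(4*x)/4 - sqrt(2)*cos(sqrt(2)*x)


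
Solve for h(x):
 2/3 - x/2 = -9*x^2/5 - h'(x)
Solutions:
 h(x) = C1 - 3*x^3/5 + x^2/4 - 2*x/3


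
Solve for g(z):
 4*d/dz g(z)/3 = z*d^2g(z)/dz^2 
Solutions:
 g(z) = C1 + C2*z^(7/3)


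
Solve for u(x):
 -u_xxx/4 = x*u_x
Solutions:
 u(x) = C1 + Integral(C2*airyai(-2^(2/3)*x) + C3*airybi(-2^(2/3)*x), x)


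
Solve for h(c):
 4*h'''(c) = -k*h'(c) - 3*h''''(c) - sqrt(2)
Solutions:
 h(c) = C1 + C2*exp(-c*(2^(2/3)*(243*k + sqrt((243*k + 128)^2 - 16384) + 128)^(1/3) + 8 + 32*2^(1/3)/(243*k + sqrt((243*k + 128)^2 - 16384) + 128)^(1/3))/18) + C3*exp(c*(2^(2/3)*(243*k + sqrt((243*k + 128)^2 - 16384) + 128)^(1/3) - 2^(2/3)*sqrt(3)*I*(243*k + sqrt((243*k + 128)^2 - 16384) + 128)^(1/3) - 16 - 128*2^(1/3)/((-1 + sqrt(3)*I)*(243*k + sqrt((243*k + 128)^2 - 16384) + 128)^(1/3)))/36) + C4*exp(c*(2^(2/3)*(243*k + sqrt((243*k + 128)^2 - 16384) + 128)^(1/3) + 2^(2/3)*sqrt(3)*I*(243*k + sqrt((243*k + 128)^2 - 16384) + 128)^(1/3) - 16 + 128*2^(1/3)/((1 + sqrt(3)*I)*(243*k + sqrt((243*k + 128)^2 - 16384) + 128)^(1/3)))/36) - sqrt(2)*c/k


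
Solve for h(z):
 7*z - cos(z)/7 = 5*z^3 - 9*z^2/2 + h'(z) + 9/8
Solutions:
 h(z) = C1 - 5*z^4/4 + 3*z^3/2 + 7*z^2/2 - 9*z/8 - sin(z)/7


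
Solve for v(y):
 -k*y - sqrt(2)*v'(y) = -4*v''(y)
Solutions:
 v(y) = C1 + C2*exp(sqrt(2)*y/4) - sqrt(2)*k*y^2/4 - 2*k*y


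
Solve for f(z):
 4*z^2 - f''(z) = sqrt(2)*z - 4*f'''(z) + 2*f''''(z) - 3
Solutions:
 f(z) = C1 + C2*z + C3*exp(z*(1 - sqrt(2)/2)) + C4*exp(z*(sqrt(2)/2 + 1)) + z^4/3 + z^3*(32 - sqrt(2))/6 + z^2*(115/2 - 2*sqrt(2))


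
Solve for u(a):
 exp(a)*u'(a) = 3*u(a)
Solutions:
 u(a) = C1*exp(-3*exp(-a))


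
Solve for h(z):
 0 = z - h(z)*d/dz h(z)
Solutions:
 h(z) = -sqrt(C1 + z^2)
 h(z) = sqrt(C1 + z^2)


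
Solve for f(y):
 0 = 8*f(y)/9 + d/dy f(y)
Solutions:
 f(y) = C1*exp(-8*y/9)


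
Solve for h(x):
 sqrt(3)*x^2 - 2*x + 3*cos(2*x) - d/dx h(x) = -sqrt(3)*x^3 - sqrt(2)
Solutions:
 h(x) = C1 + sqrt(3)*x^4/4 + sqrt(3)*x^3/3 - x^2 + sqrt(2)*x + 3*sin(2*x)/2


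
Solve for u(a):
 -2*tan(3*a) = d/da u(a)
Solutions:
 u(a) = C1 + 2*log(cos(3*a))/3


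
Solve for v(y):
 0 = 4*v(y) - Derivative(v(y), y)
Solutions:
 v(y) = C1*exp(4*y)


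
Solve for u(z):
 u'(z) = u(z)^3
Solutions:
 u(z) = -sqrt(2)*sqrt(-1/(C1 + z))/2
 u(z) = sqrt(2)*sqrt(-1/(C1 + z))/2


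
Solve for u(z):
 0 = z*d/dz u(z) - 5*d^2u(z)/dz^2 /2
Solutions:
 u(z) = C1 + C2*erfi(sqrt(5)*z/5)


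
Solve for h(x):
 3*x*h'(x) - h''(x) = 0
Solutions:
 h(x) = C1 + C2*erfi(sqrt(6)*x/2)


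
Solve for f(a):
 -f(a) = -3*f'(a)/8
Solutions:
 f(a) = C1*exp(8*a/3)


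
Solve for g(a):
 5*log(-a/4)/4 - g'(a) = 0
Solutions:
 g(a) = C1 + 5*a*log(-a)/4 + 5*a*(-2*log(2) - 1)/4


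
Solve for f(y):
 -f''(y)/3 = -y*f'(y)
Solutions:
 f(y) = C1 + C2*erfi(sqrt(6)*y/2)


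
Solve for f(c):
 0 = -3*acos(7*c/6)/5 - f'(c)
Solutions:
 f(c) = C1 - 3*c*acos(7*c/6)/5 + 3*sqrt(36 - 49*c^2)/35


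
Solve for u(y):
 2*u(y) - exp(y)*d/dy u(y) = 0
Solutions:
 u(y) = C1*exp(-2*exp(-y))


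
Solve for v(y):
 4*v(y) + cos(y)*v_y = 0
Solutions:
 v(y) = C1*(sin(y)^2 - 2*sin(y) + 1)/(sin(y)^2 + 2*sin(y) + 1)


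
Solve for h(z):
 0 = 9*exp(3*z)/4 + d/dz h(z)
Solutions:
 h(z) = C1 - 3*exp(3*z)/4


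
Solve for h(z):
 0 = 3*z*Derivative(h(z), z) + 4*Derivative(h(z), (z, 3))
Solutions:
 h(z) = C1 + Integral(C2*airyai(-6^(1/3)*z/2) + C3*airybi(-6^(1/3)*z/2), z)


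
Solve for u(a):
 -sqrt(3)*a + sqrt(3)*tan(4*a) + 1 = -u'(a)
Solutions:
 u(a) = C1 + sqrt(3)*a^2/2 - a + sqrt(3)*log(cos(4*a))/4


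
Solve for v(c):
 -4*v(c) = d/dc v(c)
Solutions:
 v(c) = C1*exp(-4*c)


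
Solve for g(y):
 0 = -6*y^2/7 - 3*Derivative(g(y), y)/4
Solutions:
 g(y) = C1 - 8*y^3/21


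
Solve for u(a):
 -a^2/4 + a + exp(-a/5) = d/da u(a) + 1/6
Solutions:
 u(a) = C1 - a^3/12 + a^2/2 - a/6 - 5*exp(-a/5)


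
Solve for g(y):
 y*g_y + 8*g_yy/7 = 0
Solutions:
 g(y) = C1 + C2*erf(sqrt(7)*y/4)


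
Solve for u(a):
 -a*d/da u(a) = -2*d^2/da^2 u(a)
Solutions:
 u(a) = C1 + C2*erfi(a/2)


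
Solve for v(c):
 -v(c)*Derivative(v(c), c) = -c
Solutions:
 v(c) = -sqrt(C1 + c^2)
 v(c) = sqrt(C1 + c^2)


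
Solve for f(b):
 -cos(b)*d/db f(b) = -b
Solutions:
 f(b) = C1 + Integral(b/cos(b), b)


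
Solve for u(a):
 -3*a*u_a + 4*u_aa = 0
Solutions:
 u(a) = C1 + C2*erfi(sqrt(6)*a/4)


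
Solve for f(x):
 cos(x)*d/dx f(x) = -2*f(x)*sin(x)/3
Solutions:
 f(x) = C1*cos(x)^(2/3)


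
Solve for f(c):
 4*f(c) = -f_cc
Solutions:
 f(c) = C1*sin(2*c) + C2*cos(2*c)


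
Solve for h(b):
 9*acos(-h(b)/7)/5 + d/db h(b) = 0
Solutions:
 Integral(1/acos(-_y/7), (_y, h(b))) = C1 - 9*b/5


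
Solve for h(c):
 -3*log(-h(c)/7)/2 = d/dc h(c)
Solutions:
 2*Integral(1/(log(-_y) - log(7)), (_y, h(c)))/3 = C1 - c


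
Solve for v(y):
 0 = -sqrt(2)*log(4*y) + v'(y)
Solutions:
 v(y) = C1 + sqrt(2)*y*log(y) - sqrt(2)*y + 2*sqrt(2)*y*log(2)


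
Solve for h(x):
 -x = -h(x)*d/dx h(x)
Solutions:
 h(x) = -sqrt(C1 + x^2)
 h(x) = sqrt(C1 + x^2)


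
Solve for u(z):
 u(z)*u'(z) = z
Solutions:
 u(z) = -sqrt(C1 + z^2)
 u(z) = sqrt(C1 + z^2)


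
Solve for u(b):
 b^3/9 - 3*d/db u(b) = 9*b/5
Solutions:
 u(b) = C1 + b^4/108 - 3*b^2/10


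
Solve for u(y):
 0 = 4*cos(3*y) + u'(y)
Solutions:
 u(y) = C1 - 4*sin(3*y)/3


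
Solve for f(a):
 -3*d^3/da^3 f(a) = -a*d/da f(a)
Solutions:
 f(a) = C1 + Integral(C2*airyai(3^(2/3)*a/3) + C3*airybi(3^(2/3)*a/3), a)


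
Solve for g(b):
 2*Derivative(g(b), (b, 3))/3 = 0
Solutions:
 g(b) = C1 + C2*b + C3*b^2


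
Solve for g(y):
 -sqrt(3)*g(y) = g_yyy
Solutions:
 g(y) = C3*exp(-3^(1/6)*y) + (C1*sin(3^(2/3)*y/2) + C2*cos(3^(2/3)*y/2))*exp(3^(1/6)*y/2)


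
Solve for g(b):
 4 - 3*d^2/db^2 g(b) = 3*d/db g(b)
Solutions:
 g(b) = C1 + C2*exp(-b) + 4*b/3


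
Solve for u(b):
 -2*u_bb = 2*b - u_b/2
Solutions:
 u(b) = C1 + C2*exp(b/4) + 2*b^2 + 16*b


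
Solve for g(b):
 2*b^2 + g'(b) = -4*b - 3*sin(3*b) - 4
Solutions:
 g(b) = C1 - 2*b^3/3 - 2*b^2 - 4*b + cos(3*b)


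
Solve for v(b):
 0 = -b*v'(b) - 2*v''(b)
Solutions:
 v(b) = C1 + C2*erf(b/2)


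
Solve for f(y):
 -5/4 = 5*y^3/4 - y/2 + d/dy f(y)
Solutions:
 f(y) = C1 - 5*y^4/16 + y^2/4 - 5*y/4


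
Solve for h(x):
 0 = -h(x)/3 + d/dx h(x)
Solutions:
 h(x) = C1*exp(x/3)


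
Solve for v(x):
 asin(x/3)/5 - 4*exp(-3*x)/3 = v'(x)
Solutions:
 v(x) = C1 + x*asin(x/3)/5 + sqrt(9 - x^2)/5 + 4*exp(-3*x)/9


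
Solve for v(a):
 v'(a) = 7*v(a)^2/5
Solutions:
 v(a) = -5/(C1 + 7*a)


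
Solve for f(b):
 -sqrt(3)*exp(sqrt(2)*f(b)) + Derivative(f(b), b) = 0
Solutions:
 f(b) = sqrt(2)*(2*log(-1/(C1 + sqrt(3)*b)) - log(2))/4


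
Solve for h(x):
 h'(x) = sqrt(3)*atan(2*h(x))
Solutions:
 Integral(1/atan(2*_y), (_y, h(x))) = C1 + sqrt(3)*x


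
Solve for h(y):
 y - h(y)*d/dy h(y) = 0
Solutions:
 h(y) = -sqrt(C1 + y^2)
 h(y) = sqrt(C1 + y^2)


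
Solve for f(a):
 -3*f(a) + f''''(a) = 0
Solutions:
 f(a) = C1*exp(-3^(1/4)*a) + C2*exp(3^(1/4)*a) + C3*sin(3^(1/4)*a) + C4*cos(3^(1/4)*a)


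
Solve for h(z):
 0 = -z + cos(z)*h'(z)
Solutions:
 h(z) = C1 + Integral(z/cos(z), z)


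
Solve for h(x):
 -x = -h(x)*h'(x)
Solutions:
 h(x) = -sqrt(C1 + x^2)
 h(x) = sqrt(C1 + x^2)


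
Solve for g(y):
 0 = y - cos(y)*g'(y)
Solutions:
 g(y) = C1 + Integral(y/cos(y), y)


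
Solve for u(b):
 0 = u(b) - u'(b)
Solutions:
 u(b) = C1*exp(b)


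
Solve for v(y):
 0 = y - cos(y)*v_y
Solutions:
 v(y) = C1 + Integral(y/cos(y), y)


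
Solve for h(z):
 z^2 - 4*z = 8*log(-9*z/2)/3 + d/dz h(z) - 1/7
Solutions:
 h(z) = C1 + z^3/3 - 2*z^2 - 8*z*log(-z)/3 + z*(-6*log(3) + 2*log(6)/3 + 2*log(2) + 59/21)


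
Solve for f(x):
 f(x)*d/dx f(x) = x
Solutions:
 f(x) = -sqrt(C1 + x^2)
 f(x) = sqrt(C1 + x^2)


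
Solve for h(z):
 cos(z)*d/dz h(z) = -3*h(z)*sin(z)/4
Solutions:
 h(z) = C1*cos(z)^(3/4)


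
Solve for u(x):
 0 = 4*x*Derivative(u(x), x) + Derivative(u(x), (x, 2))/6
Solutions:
 u(x) = C1 + C2*erf(2*sqrt(3)*x)


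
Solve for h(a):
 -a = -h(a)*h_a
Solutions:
 h(a) = -sqrt(C1 + a^2)
 h(a) = sqrt(C1 + a^2)


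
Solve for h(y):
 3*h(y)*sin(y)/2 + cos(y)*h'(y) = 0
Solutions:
 h(y) = C1*cos(y)^(3/2)


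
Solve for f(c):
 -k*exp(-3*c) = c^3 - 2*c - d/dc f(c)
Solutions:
 f(c) = C1 + c^4/4 - c^2 - k*exp(-3*c)/3


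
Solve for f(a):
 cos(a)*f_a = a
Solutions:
 f(a) = C1 + Integral(a/cos(a), a)


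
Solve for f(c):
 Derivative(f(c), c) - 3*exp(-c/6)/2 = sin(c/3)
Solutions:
 f(c) = C1 - 3*cos(c/3) - 9*exp(-c/6)


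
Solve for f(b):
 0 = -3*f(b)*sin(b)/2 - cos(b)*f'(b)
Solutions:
 f(b) = C1*cos(b)^(3/2)


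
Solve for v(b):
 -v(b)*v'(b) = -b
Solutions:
 v(b) = -sqrt(C1 + b^2)
 v(b) = sqrt(C1 + b^2)


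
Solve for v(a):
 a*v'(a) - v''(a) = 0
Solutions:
 v(a) = C1 + C2*erfi(sqrt(2)*a/2)


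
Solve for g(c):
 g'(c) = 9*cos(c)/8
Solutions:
 g(c) = C1 + 9*sin(c)/8


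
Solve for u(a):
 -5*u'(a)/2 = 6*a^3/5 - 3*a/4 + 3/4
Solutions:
 u(a) = C1 - 3*a^4/25 + 3*a^2/20 - 3*a/10


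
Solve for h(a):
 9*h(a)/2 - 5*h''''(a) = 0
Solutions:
 h(a) = C1*exp(-10^(3/4)*sqrt(3)*a/10) + C2*exp(10^(3/4)*sqrt(3)*a/10) + C3*sin(10^(3/4)*sqrt(3)*a/10) + C4*cos(10^(3/4)*sqrt(3)*a/10)


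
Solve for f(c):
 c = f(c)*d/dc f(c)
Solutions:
 f(c) = -sqrt(C1 + c^2)
 f(c) = sqrt(C1 + c^2)


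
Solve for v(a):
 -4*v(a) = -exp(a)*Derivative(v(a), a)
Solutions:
 v(a) = C1*exp(-4*exp(-a))


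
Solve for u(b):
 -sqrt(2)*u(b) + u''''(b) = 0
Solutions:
 u(b) = C1*exp(-2^(1/8)*b) + C2*exp(2^(1/8)*b) + C3*sin(2^(1/8)*b) + C4*cos(2^(1/8)*b)


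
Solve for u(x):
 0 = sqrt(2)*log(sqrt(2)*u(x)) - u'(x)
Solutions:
 -sqrt(2)*Integral(1/(2*log(_y) + log(2)), (_y, u(x))) = C1 - x


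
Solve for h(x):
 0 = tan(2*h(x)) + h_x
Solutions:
 h(x) = -asin(C1*exp(-2*x))/2 + pi/2
 h(x) = asin(C1*exp(-2*x))/2


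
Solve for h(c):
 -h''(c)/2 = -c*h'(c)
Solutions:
 h(c) = C1 + C2*erfi(c)


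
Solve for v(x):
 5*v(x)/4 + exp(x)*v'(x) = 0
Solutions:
 v(x) = C1*exp(5*exp(-x)/4)


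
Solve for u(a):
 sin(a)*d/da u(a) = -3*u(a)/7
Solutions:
 u(a) = C1*(cos(a) + 1)^(3/14)/(cos(a) - 1)^(3/14)


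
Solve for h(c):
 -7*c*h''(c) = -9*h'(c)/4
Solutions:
 h(c) = C1 + C2*c^(37/28)


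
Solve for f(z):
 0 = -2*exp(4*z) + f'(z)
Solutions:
 f(z) = C1 + exp(4*z)/2


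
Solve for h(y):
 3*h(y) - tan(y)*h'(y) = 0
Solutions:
 h(y) = C1*sin(y)^3


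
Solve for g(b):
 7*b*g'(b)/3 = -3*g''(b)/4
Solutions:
 g(b) = C1 + C2*erf(sqrt(14)*b/3)


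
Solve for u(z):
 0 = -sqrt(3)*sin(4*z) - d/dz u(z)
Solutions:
 u(z) = C1 + sqrt(3)*cos(4*z)/4


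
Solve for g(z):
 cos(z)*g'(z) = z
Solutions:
 g(z) = C1 + Integral(z/cos(z), z)


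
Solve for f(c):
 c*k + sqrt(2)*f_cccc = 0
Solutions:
 f(c) = C1 + C2*c + C3*c^2 + C4*c^3 - sqrt(2)*c^5*k/240


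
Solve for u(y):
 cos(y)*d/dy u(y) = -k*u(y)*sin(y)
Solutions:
 u(y) = C1*exp(k*log(cos(y)))


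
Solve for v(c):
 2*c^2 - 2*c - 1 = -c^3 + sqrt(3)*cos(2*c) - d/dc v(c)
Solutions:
 v(c) = C1 - c^4/4 - 2*c^3/3 + c^2 + c + sqrt(3)*sin(2*c)/2


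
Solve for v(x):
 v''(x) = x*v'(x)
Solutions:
 v(x) = C1 + C2*erfi(sqrt(2)*x/2)


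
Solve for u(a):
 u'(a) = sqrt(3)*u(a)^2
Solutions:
 u(a) = -1/(C1 + sqrt(3)*a)


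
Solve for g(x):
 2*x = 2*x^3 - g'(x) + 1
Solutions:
 g(x) = C1 + x^4/2 - x^2 + x


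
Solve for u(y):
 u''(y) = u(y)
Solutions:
 u(y) = C1*exp(-y) + C2*exp(y)


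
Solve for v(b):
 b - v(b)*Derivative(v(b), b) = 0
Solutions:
 v(b) = -sqrt(C1 + b^2)
 v(b) = sqrt(C1 + b^2)


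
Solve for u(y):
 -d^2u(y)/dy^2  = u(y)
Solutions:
 u(y) = C1*sin(y) + C2*cos(y)


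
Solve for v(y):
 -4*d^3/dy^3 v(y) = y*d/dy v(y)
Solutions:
 v(y) = C1 + Integral(C2*airyai(-2^(1/3)*y/2) + C3*airybi(-2^(1/3)*y/2), y)


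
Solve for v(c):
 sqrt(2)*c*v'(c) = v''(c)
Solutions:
 v(c) = C1 + C2*erfi(2^(3/4)*c/2)


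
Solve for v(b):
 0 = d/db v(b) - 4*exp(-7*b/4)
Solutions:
 v(b) = C1 - 16*exp(-7*b/4)/7


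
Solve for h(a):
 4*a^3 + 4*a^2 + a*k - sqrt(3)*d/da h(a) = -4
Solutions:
 h(a) = C1 + sqrt(3)*a^4/3 + 4*sqrt(3)*a^3/9 + sqrt(3)*a^2*k/6 + 4*sqrt(3)*a/3


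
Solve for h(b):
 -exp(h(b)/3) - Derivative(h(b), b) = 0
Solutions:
 h(b) = 3*log(1/(C1 + b)) + 3*log(3)


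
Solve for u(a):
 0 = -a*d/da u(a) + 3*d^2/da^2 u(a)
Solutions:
 u(a) = C1 + C2*erfi(sqrt(6)*a/6)


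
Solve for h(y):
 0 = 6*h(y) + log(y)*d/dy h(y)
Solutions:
 h(y) = C1*exp(-6*li(y))


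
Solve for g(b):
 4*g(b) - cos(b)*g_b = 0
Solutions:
 g(b) = C1*(sin(b)^2 + 2*sin(b) + 1)/(sin(b)^2 - 2*sin(b) + 1)


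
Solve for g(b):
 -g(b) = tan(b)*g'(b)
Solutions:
 g(b) = C1/sin(b)


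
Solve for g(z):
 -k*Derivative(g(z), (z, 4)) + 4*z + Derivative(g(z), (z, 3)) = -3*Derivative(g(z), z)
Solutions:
 g(z) = C1 + C2*exp(z*(-(sqrt(((81 + 2/k^2)^2 - 4/k^4)/k^2)/2 - 81/(2*k) - 1/k^3)^(1/3) + 1/k - 1/(k^2*(sqrt(((81 + 2/k^2)^2 - 4/k^4)/k^2)/2 - 81/(2*k) - 1/k^3)^(1/3)))/3) + C3*exp(z*((sqrt(((81 + 2/k^2)^2 - 4/k^4)/k^2)/2 - 81/(2*k) - 1/k^3)^(1/3) - sqrt(3)*I*(sqrt(((81 + 2/k^2)^2 - 4/k^4)/k^2)/2 - 81/(2*k) - 1/k^3)^(1/3) + 2/k - 4/(k^2*(-1 + sqrt(3)*I)*(sqrt(((81 + 2/k^2)^2 - 4/k^4)/k^2)/2 - 81/(2*k) - 1/k^3)^(1/3)))/6) + C4*exp(z*((sqrt(((81 + 2/k^2)^2 - 4/k^4)/k^2)/2 - 81/(2*k) - 1/k^3)^(1/3) + sqrt(3)*I*(sqrt(((81 + 2/k^2)^2 - 4/k^4)/k^2)/2 - 81/(2*k) - 1/k^3)^(1/3) + 2/k + 4/(k^2*(1 + sqrt(3)*I)*(sqrt(((81 + 2/k^2)^2 - 4/k^4)/k^2)/2 - 81/(2*k) - 1/k^3)^(1/3)))/6) - 2*z^2/3


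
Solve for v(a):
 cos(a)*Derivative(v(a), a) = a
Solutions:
 v(a) = C1 + Integral(a/cos(a), a)


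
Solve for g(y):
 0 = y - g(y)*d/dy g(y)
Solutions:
 g(y) = -sqrt(C1 + y^2)
 g(y) = sqrt(C1 + y^2)


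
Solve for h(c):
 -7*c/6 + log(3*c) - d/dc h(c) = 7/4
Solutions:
 h(c) = C1 - 7*c^2/12 + c*log(c) - 11*c/4 + c*log(3)


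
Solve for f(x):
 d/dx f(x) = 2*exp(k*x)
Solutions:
 f(x) = C1 + 2*exp(k*x)/k


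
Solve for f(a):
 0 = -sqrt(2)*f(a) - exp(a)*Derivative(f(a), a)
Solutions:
 f(a) = C1*exp(sqrt(2)*exp(-a))


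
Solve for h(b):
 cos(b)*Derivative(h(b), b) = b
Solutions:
 h(b) = C1 + Integral(b/cos(b), b)


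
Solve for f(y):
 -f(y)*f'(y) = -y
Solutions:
 f(y) = -sqrt(C1 + y^2)
 f(y) = sqrt(C1 + y^2)


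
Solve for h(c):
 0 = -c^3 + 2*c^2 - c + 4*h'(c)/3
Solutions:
 h(c) = C1 + 3*c^4/16 - c^3/2 + 3*c^2/8


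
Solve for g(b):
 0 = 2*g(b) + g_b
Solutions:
 g(b) = C1*exp(-2*b)


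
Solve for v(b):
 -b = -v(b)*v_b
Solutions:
 v(b) = -sqrt(C1 + b^2)
 v(b) = sqrt(C1 + b^2)


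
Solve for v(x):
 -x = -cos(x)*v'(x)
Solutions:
 v(x) = C1 + Integral(x/cos(x), x)


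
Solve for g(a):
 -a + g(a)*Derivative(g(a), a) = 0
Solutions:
 g(a) = -sqrt(C1 + a^2)
 g(a) = sqrt(C1 + a^2)


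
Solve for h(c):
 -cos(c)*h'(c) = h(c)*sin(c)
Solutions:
 h(c) = C1*cos(c)


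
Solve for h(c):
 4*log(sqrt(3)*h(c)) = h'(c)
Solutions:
 -Integral(1/(2*log(_y) + log(3)), (_y, h(c)))/2 = C1 - c


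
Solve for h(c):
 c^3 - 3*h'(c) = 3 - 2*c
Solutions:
 h(c) = C1 + c^4/12 + c^2/3 - c


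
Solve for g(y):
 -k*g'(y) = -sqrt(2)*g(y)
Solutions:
 g(y) = C1*exp(sqrt(2)*y/k)


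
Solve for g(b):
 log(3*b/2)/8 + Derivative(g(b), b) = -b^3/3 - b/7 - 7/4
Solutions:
 g(b) = C1 - b^4/12 - b^2/14 - b*log(b)/8 - 13*b/8 - b*log(3)/8 + b*log(2)/8


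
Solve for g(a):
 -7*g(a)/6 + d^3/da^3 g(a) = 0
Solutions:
 g(a) = C3*exp(6^(2/3)*7^(1/3)*a/6) + (C1*sin(2^(2/3)*3^(1/6)*7^(1/3)*a/4) + C2*cos(2^(2/3)*3^(1/6)*7^(1/3)*a/4))*exp(-6^(2/3)*7^(1/3)*a/12)


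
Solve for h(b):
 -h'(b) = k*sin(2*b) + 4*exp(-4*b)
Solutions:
 h(b) = C1 + k*cos(2*b)/2 + exp(-4*b)


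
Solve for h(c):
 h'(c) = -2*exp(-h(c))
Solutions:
 h(c) = log(C1 - 2*c)


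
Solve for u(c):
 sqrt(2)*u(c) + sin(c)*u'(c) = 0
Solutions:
 u(c) = C1*(cos(c) + 1)^(sqrt(2)/2)/(cos(c) - 1)^(sqrt(2)/2)


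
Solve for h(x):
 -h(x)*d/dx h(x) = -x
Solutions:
 h(x) = -sqrt(C1 + x^2)
 h(x) = sqrt(C1 + x^2)


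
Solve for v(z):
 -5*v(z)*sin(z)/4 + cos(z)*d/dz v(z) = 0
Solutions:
 v(z) = C1/cos(z)^(5/4)


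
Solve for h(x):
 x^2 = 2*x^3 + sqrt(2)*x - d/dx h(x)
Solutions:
 h(x) = C1 + x^4/2 - x^3/3 + sqrt(2)*x^2/2


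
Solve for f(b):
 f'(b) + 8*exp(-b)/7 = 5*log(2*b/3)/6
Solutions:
 f(b) = C1 + 5*b*log(b)/6 + 5*b*(-log(3) - 1 + log(2))/6 + 8*exp(-b)/7


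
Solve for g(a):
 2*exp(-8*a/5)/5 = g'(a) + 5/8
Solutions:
 g(a) = C1 - 5*a/8 - exp(-8*a/5)/4


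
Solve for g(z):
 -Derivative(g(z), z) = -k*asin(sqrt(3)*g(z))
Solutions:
 Integral(1/asin(sqrt(3)*_y), (_y, g(z))) = C1 + k*z


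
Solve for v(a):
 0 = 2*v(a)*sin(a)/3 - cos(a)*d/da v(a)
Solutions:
 v(a) = C1/cos(a)^(2/3)


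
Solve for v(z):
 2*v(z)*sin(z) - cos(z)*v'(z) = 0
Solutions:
 v(z) = C1/cos(z)^2


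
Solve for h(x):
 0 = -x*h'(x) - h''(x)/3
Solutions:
 h(x) = C1 + C2*erf(sqrt(6)*x/2)


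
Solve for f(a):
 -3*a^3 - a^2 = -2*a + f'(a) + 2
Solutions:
 f(a) = C1 - 3*a^4/4 - a^3/3 + a^2 - 2*a


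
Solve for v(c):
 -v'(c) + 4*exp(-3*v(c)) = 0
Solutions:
 v(c) = log(C1 + 12*c)/3
 v(c) = log((-3^(1/3) - 3^(5/6)*I)*(C1 + 4*c)^(1/3)/2)
 v(c) = log((-3^(1/3) + 3^(5/6)*I)*(C1 + 4*c)^(1/3)/2)


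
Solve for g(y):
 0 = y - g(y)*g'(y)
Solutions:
 g(y) = -sqrt(C1 + y^2)
 g(y) = sqrt(C1 + y^2)


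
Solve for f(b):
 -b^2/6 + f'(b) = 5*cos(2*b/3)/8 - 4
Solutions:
 f(b) = C1 + b^3/18 - 4*b + 15*sin(2*b/3)/16


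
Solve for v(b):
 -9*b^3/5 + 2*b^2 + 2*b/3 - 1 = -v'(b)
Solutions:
 v(b) = C1 + 9*b^4/20 - 2*b^3/3 - b^2/3 + b


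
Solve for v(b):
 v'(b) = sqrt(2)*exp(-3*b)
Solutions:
 v(b) = C1 - sqrt(2)*exp(-3*b)/3


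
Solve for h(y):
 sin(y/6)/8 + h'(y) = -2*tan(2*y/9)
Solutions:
 h(y) = C1 + 9*log(cos(2*y/9)) + 3*cos(y/6)/4


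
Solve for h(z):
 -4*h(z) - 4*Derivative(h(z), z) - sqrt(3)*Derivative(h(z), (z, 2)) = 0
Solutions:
 h(z) = (C1*sin(2*sqrt(3)*z*sqrt(-1 + sqrt(3))/3) + C2*cos(2*sqrt(3)*z*sqrt(-1 + sqrt(3))/3))*exp(-2*sqrt(3)*z/3)


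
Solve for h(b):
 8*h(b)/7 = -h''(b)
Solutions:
 h(b) = C1*sin(2*sqrt(14)*b/7) + C2*cos(2*sqrt(14)*b/7)


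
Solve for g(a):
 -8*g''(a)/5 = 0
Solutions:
 g(a) = C1 + C2*a


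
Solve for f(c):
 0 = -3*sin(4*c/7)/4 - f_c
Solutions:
 f(c) = C1 + 21*cos(4*c/7)/16


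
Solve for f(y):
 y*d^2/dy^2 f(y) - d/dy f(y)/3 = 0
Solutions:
 f(y) = C1 + C2*y^(4/3)


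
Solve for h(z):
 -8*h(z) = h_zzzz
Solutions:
 h(z) = (C1*sin(2^(1/4)*z) + C2*cos(2^(1/4)*z))*exp(-2^(1/4)*z) + (C3*sin(2^(1/4)*z) + C4*cos(2^(1/4)*z))*exp(2^(1/4)*z)


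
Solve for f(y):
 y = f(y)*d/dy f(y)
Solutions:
 f(y) = -sqrt(C1 + y^2)
 f(y) = sqrt(C1 + y^2)


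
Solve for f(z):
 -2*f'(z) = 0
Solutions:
 f(z) = C1


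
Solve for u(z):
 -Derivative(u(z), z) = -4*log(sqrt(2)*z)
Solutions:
 u(z) = C1 + 4*z*log(z) - 4*z + z*log(4)


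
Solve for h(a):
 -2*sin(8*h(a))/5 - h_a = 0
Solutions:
 2*a/5 + log(cos(8*h(a)) - 1)/16 - log(cos(8*h(a)) + 1)/16 = C1


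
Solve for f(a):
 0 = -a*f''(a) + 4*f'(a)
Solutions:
 f(a) = C1 + C2*a^5


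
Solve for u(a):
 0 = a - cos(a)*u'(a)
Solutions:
 u(a) = C1 + Integral(a/cos(a), a)


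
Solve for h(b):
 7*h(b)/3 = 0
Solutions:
 h(b) = 0


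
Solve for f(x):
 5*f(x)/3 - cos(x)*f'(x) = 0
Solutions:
 f(x) = C1*(sin(x) + 1)^(5/6)/(sin(x) - 1)^(5/6)


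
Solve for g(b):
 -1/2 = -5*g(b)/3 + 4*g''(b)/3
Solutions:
 g(b) = C1*exp(-sqrt(5)*b/2) + C2*exp(sqrt(5)*b/2) + 3/10


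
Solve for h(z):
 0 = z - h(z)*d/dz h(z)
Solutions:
 h(z) = -sqrt(C1 + z^2)
 h(z) = sqrt(C1 + z^2)


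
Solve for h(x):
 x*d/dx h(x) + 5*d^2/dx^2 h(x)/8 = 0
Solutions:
 h(x) = C1 + C2*erf(2*sqrt(5)*x/5)


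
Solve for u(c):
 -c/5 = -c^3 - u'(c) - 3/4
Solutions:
 u(c) = C1 - c^4/4 + c^2/10 - 3*c/4


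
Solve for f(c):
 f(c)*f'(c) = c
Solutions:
 f(c) = -sqrt(C1 + c^2)
 f(c) = sqrt(C1 + c^2)


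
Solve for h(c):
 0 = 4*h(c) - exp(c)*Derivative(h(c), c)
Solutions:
 h(c) = C1*exp(-4*exp(-c))


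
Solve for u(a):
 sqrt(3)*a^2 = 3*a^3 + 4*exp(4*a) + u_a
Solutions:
 u(a) = C1 - 3*a^4/4 + sqrt(3)*a^3/3 - exp(4*a)


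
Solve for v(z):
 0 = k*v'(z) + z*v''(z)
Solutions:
 v(z) = C1 + z^(1 - re(k))*(C2*sin(log(z)*Abs(im(k))) + C3*cos(log(z)*im(k)))


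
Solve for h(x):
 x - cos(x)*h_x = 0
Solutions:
 h(x) = C1 + Integral(x/cos(x), x)


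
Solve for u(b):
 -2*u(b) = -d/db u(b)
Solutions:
 u(b) = C1*exp(2*b)


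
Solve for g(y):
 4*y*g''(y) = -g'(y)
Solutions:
 g(y) = C1 + C2*y^(3/4)


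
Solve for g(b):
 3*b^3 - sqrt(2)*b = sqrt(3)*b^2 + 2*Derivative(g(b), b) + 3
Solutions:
 g(b) = C1 + 3*b^4/8 - sqrt(3)*b^3/6 - sqrt(2)*b^2/4 - 3*b/2


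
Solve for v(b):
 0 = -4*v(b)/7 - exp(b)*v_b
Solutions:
 v(b) = C1*exp(4*exp(-b)/7)


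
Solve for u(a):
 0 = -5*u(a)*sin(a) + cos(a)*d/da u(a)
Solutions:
 u(a) = C1/cos(a)^5


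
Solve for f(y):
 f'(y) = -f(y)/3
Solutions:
 f(y) = C1*exp(-y/3)


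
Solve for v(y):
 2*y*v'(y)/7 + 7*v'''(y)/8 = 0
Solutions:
 v(y) = C1 + Integral(C2*airyai(-2*14^(1/3)*y/7) + C3*airybi(-2*14^(1/3)*y/7), y)


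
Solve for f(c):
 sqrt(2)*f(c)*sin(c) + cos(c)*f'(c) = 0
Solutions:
 f(c) = C1*cos(c)^(sqrt(2))


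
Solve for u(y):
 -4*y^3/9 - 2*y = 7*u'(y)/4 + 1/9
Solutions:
 u(y) = C1 - 4*y^4/63 - 4*y^2/7 - 4*y/63


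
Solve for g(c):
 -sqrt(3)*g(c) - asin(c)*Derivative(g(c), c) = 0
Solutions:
 g(c) = C1*exp(-sqrt(3)*Integral(1/asin(c), c))


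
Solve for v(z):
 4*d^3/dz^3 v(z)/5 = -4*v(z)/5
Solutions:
 v(z) = C3*exp(-z) + (C1*sin(sqrt(3)*z/2) + C2*cos(sqrt(3)*z/2))*exp(z/2)


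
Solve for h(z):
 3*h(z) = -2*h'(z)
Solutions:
 h(z) = C1*exp(-3*z/2)


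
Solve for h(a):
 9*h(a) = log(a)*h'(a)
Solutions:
 h(a) = C1*exp(9*li(a))


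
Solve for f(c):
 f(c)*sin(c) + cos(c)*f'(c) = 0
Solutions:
 f(c) = C1*cos(c)


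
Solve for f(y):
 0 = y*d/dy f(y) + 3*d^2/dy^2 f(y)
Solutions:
 f(y) = C1 + C2*erf(sqrt(6)*y/6)


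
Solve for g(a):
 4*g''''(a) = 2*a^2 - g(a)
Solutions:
 g(a) = 2*a^2 + (C1*sin(a/2) + C2*cos(a/2))*exp(-a/2) + (C3*sin(a/2) + C4*cos(a/2))*exp(a/2)


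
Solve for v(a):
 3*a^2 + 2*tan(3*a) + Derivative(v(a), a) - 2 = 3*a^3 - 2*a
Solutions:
 v(a) = C1 + 3*a^4/4 - a^3 - a^2 + 2*a + 2*log(cos(3*a))/3


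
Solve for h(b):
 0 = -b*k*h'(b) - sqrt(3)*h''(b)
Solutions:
 h(b) = Piecewise((-sqrt(2)*3^(1/4)*sqrt(pi)*C1*erf(sqrt(2)*3^(3/4)*b*sqrt(k)/6)/(2*sqrt(k)) - C2, (k > 0) | (k < 0)), (-C1*b - C2, True))


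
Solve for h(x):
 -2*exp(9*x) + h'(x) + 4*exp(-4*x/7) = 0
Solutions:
 h(x) = C1 + 2*exp(9*x)/9 + 7*exp(-4*x/7)


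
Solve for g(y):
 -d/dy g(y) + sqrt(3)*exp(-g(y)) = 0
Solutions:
 g(y) = log(C1 + sqrt(3)*y)


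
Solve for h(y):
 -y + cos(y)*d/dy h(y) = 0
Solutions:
 h(y) = C1 + Integral(y/cos(y), y)


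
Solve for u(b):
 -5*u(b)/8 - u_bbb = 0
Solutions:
 u(b) = C3*exp(-5^(1/3)*b/2) + (C1*sin(sqrt(3)*5^(1/3)*b/4) + C2*cos(sqrt(3)*5^(1/3)*b/4))*exp(5^(1/3)*b/4)


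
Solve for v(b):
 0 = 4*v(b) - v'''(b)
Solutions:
 v(b) = C3*exp(2^(2/3)*b) + (C1*sin(2^(2/3)*sqrt(3)*b/2) + C2*cos(2^(2/3)*sqrt(3)*b/2))*exp(-2^(2/3)*b/2)


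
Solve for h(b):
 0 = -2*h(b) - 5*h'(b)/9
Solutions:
 h(b) = C1*exp(-18*b/5)


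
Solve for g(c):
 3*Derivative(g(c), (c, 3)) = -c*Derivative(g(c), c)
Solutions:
 g(c) = C1 + Integral(C2*airyai(-3^(2/3)*c/3) + C3*airybi(-3^(2/3)*c/3), c)


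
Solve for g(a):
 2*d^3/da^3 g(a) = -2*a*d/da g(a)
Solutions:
 g(a) = C1 + Integral(C2*airyai(-a) + C3*airybi(-a), a)


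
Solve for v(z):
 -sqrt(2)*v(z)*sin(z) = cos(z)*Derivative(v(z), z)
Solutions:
 v(z) = C1*cos(z)^(sqrt(2))


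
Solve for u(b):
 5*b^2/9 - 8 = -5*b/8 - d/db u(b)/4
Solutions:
 u(b) = C1 - 20*b^3/27 - 5*b^2/4 + 32*b


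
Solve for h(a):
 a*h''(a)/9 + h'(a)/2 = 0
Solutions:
 h(a) = C1 + C2/a^(7/2)


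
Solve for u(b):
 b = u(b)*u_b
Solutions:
 u(b) = -sqrt(C1 + b^2)
 u(b) = sqrt(C1 + b^2)


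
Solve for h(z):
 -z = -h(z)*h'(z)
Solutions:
 h(z) = -sqrt(C1 + z^2)
 h(z) = sqrt(C1 + z^2)


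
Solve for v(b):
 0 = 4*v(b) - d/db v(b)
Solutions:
 v(b) = C1*exp(4*b)


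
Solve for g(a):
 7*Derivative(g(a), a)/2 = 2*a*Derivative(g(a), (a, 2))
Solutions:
 g(a) = C1 + C2*a^(11/4)


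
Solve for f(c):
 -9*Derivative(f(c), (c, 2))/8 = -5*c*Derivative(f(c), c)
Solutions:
 f(c) = C1 + C2*erfi(2*sqrt(5)*c/3)


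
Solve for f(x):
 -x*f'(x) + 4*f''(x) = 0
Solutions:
 f(x) = C1 + C2*erfi(sqrt(2)*x/4)


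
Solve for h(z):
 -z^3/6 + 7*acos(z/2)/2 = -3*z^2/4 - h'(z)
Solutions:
 h(z) = C1 + z^4/24 - z^3/4 - 7*z*acos(z/2)/2 + 7*sqrt(4 - z^2)/2


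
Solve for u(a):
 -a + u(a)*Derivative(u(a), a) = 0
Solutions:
 u(a) = -sqrt(C1 + a^2)
 u(a) = sqrt(C1 + a^2)


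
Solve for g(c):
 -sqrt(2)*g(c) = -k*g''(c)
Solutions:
 g(c) = C1*exp(-2^(1/4)*c*sqrt(1/k)) + C2*exp(2^(1/4)*c*sqrt(1/k))


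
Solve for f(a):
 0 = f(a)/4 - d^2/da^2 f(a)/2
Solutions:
 f(a) = C1*exp(-sqrt(2)*a/2) + C2*exp(sqrt(2)*a/2)


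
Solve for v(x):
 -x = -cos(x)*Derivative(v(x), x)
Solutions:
 v(x) = C1 + Integral(x/cos(x), x)


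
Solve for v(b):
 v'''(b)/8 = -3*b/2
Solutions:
 v(b) = C1 + C2*b + C3*b^2 - b^4/2


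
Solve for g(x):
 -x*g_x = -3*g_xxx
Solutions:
 g(x) = C1 + Integral(C2*airyai(3^(2/3)*x/3) + C3*airybi(3^(2/3)*x/3), x)


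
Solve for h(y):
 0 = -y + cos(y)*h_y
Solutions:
 h(y) = C1 + Integral(y/cos(y), y)


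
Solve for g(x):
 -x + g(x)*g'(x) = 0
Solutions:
 g(x) = -sqrt(C1 + x^2)
 g(x) = sqrt(C1 + x^2)


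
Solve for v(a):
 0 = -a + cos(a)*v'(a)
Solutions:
 v(a) = C1 + Integral(a/cos(a), a)


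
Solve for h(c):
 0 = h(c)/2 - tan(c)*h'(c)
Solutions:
 h(c) = C1*sqrt(sin(c))


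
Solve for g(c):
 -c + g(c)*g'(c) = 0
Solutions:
 g(c) = -sqrt(C1 + c^2)
 g(c) = sqrt(C1 + c^2)


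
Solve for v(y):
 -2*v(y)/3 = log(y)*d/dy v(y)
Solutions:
 v(y) = C1*exp(-2*li(y)/3)


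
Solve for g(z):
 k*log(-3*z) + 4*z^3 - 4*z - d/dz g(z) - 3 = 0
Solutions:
 g(z) = C1 + k*z*log(-z) + z^4 - 2*z^2 + z*(-k + k*log(3) - 3)


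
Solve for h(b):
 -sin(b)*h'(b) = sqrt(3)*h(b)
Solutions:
 h(b) = C1*(cos(b) + 1)^(sqrt(3)/2)/(cos(b) - 1)^(sqrt(3)/2)


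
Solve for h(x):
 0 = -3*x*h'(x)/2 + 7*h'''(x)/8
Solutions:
 h(x) = C1 + Integral(C2*airyai(12^(1/3)*7^(2/3)*x/7) + C3*airybi(12^(1/3)*7^(2/3)*x/7), x)


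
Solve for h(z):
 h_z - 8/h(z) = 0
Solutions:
 h(z) = -sqrt(C1 + 16*z)
 h(z) = sqrt(C1 + 16*z)


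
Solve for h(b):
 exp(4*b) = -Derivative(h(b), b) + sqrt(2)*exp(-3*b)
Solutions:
 h(b) = C1 - exp(4*b)/4 - sqrt(2)*exp(-3*b)/3


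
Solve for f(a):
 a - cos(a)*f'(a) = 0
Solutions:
 f(a) = C1 + Integral(a/cos(a), a)


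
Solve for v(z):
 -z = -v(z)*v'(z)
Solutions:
 v(z) = -sqrt(C1 + z^2)
 v(z) = sqrt(C1 + z^2)


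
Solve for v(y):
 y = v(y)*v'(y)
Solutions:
 v(y) = -sqrt(C1 + y^2)
 v(y) = sqrt(C1 + y^2)


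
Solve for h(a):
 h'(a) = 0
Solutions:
 h(a) = C1


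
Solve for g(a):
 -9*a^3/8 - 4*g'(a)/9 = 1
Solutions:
 g(a) = C1 - 81*a^4/128 - 9*a/4
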